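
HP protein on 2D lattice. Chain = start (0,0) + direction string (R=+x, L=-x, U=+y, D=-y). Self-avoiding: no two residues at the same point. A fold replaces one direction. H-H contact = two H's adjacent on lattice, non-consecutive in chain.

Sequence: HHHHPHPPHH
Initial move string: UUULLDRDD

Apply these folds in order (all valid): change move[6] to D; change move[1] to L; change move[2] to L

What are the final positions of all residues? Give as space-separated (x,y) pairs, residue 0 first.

Initial moves: UUULLDRDD
Fold: move[6]->D => UUULLDDDD (positions: [(0, 0), (0, 1), (0, 2), (0, 3), (-1, 3), (-2, 3), (-2, 2), (-2, 1), (-2, 0), (-2, -1)])
Fold: move[1]->L => ULULLDDDD (positions: [(0, 0), (0, 1), (-1, 1), (-1, 2), (-2, 2), (-3, 2), (-3, 1), (-3, 0), (-3, -1), (-3, -2)])
Fold: move[2]->L => ULLLLDDDD (positions: [(0, 0), (0, 1), (-1, 1), (-2, 1), (-3, 1), (-4, 1), (-4, 0), (-4, -1), (-4, -2), (-4, -3)])

Answer: (0,0) (0,1) (-1,1) (-2,1) (-3,1) (-4,1) (-4,0) (-4,-1) (-4,-2) (-4,-3)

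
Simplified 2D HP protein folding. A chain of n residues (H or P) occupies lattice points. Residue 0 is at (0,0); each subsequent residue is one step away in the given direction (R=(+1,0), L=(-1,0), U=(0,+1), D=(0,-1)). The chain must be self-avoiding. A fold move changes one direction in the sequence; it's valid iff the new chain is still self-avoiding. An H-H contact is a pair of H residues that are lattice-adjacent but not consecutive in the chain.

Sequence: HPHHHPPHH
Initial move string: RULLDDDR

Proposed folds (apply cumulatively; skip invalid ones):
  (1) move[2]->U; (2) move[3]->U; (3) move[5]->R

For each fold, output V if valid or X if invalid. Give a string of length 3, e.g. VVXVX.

Answer: XXX

Derivation:
Initial: RULLDDDR -> [(0, 0), (1, 0), (1, 1), (0, 1), (-1, 1), (-1, 0), (-1, -1), (-1, -2), (0, -2)]
Fold 1: move[2]->U => RUULDDDR INVALID (collision), skipped
Fold 2: move[3]->U => RULUDDDR INVALID (collision), skipped
Fold 3: move[5]->R => RULLDRDR INVALID (collision), skipped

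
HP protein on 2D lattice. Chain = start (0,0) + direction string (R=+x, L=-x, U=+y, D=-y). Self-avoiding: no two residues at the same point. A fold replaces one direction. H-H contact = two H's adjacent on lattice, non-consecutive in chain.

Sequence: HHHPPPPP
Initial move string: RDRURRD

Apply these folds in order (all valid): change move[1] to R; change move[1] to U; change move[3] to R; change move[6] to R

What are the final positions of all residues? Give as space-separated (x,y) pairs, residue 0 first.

Initial moves: RDRURRD
Fold: move[1]->R => RRRURRD (positions: [(0, 0), (1, 0), (2, 0), (3, 0), (3, 1), (4, 1), (5, 1), (5, 0)])
Fold: move[1]->U => RURURRD (positions: [(0, 0), (1, 0), (1, 1), (2, 1), (2, 2), (3, 2), (4, 2), (4, 1)])
Fold: move[3]->R => RURRRRD (positions: [(0, 0), (1, 0), (1, 1), (2, 1), (3, 1), (4, 1), (5, 1), (5, 0)])
Fold: move[6]->R => RURRRRR (positions: [(0, 0), (1, 0), (1, 1), (2, 1), (3, 1), (4, 1), (5, 1), (6, 1)])

Answer: (0,0) (1,0) (1,1) (2,1) (3,1) (4,1) (5,1) (6,1)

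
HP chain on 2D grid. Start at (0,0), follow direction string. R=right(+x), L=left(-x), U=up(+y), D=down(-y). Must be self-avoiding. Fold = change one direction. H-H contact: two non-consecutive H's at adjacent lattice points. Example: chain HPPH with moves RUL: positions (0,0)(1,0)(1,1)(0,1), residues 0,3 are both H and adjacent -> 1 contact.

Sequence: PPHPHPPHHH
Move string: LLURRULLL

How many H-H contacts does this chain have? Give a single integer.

Positions: [(0, 0), (-1, 0), (-2, 0), (-2, 1), (-1, 1), (0, 1), (0, 2), (-1, 2), (-2, 2), (-3, 2)]
H-H contact: residue 4 @(-1,1) - residue 7 @(-1, 2)

Answer: 1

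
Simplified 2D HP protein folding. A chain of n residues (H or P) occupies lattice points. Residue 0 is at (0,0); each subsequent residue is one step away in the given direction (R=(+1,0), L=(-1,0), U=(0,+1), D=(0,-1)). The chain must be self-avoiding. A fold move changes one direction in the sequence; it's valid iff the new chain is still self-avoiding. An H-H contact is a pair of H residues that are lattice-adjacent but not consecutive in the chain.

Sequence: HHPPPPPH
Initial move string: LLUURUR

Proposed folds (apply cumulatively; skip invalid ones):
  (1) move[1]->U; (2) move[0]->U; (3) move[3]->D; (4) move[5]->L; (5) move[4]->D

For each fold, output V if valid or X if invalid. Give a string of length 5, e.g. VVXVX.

Answer: VVXXX

Derivation:
Initial: LLUURUR -> [(0, 0), (-1, 0), (-2, 0), (-2, 1), (-2, 2), (-1, 2), (-1, 3), (0, 3)]
Fold 1: move[1]->U => LUUURUR VALID
Fold 2: move[0]->U => UUUURUR VALID
Fold 3: move[3]->D => UUUDRUR INVALID (collision), skipped
Fold 4: move[5]->L => UUUURLR INVALID (collision), skipped
Fold 5: move[4]->D => UUUUDUR INVALID (collision), skipped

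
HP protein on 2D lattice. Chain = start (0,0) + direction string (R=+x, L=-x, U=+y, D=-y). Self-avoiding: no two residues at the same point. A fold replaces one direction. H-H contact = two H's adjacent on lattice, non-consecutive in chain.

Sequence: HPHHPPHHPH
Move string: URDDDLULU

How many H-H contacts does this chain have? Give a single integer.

Positions: [(0, 0), (0, 1), (1, 1), (1, 0), (1, -1), (1, -2), (0, -2), (0, -1), (-1, -1), (-1, 0)]
H-H contact: residue 0 @(0,0) - residue 3 @(1, 0)
H-H contact: residue 0 @(0,0) - residue 9 @(-1, 0)
H-H contact: residue 0 @(0,0) - residue 7 @(0, -1)

Answer: 3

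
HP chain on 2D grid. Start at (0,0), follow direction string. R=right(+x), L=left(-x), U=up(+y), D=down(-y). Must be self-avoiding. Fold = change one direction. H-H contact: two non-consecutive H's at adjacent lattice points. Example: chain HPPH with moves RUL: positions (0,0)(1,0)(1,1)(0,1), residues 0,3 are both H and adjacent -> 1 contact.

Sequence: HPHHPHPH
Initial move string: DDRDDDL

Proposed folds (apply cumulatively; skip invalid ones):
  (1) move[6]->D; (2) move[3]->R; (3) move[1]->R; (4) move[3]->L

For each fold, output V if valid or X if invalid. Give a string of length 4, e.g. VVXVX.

Initial: DDRDDDL -> [(0, 0), (0, -1), (0, -2), (1, -2), (1, -3), (1, -4), (1, -5), (0, -5)]
Fold 1: move[6]->D => DDRDDDD VALID
Fold 2: move[3]->R => DDRRDDD VALID
Fold 3: move[1]->R => DRRRDDD VALID
Fold 4: move[3]->L => DRRLDDD INVALID (collision), skipped

Answer: VVVX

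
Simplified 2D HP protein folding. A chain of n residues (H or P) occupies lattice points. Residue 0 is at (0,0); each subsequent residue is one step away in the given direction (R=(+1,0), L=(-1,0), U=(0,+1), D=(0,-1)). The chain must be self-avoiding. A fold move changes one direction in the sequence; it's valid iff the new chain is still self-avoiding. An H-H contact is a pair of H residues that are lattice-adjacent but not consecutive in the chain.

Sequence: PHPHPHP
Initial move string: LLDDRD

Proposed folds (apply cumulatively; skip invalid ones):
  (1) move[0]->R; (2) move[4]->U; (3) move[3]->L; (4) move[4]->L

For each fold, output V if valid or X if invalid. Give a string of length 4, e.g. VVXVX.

Initial: LLDDRD -> [(0, 0), (-1, 0), (-2, 0), (-2, -1), (-2, -2), (-1, -2), (-1, -3)]
Fold 1: move[0]->R => RLDDRD INVALID (collision), skipped
Fold 2: move[4]->U => LLDDUD INVALID (collision), skipped
Fold 3: move[3]->L => LLDLRD INVALID (collision), skipped
Fold 4: move[4]->L => LLDDLD VALID

Answer: XXXV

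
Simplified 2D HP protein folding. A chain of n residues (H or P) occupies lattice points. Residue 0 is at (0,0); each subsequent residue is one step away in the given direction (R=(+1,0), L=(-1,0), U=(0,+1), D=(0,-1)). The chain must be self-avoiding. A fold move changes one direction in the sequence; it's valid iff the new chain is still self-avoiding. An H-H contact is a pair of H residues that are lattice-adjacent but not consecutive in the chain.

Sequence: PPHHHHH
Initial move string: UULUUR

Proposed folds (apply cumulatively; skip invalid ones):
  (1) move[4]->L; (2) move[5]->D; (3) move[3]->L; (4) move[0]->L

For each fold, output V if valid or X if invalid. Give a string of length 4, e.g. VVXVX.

Answer: XXVV

Derivation:
Initial: UULUUR -> [(0, 0), (0, 1), (0, 2), (-1, 2), (-1, 3), (-1, 4), (0, 4)]
Fold 1: move[4]->L => UULULR INVALID (collision), skipped
Fold 2: move[5]->D => UULUUD INVALID (collision), skipped
Fold 3: move[3]->L => UULLUR VALID
Fold 4: move[0]->L => LULLUR VALID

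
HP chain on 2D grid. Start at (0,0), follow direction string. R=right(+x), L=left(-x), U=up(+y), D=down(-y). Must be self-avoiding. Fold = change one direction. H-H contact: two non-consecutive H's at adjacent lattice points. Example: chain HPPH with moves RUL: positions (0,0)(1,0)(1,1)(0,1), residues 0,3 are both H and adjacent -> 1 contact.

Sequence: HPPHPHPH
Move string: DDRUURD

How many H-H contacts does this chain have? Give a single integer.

Positions: [(0, 0), (0, -1), (0, -2), (1, -2), (1, -1), (1, 0), (2, 0), (2, -1)]
H-H contact: residue 0 @(0,0) - residue 5 @(1, 0)

Answer: 1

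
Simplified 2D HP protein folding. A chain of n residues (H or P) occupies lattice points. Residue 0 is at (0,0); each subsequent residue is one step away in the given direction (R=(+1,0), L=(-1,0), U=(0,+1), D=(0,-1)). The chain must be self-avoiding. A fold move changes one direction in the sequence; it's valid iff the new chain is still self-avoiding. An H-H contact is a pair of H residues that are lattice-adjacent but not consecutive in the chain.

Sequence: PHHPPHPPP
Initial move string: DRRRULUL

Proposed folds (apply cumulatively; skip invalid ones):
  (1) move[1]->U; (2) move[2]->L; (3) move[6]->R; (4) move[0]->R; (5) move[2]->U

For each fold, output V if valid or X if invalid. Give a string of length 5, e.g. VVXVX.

Answer: XXXVV

Derivation:
Initial: DRRRULUL -> [(0, 0), (0, -1), (1, -1), (2, -1), (3, -1), (3, 0), (2, 0), (2, 1), (1, 1)]
Fold 1: move[1]->U => DURRULUL INVALID (collision), skipped
Fold 2: move[2]->L => DRLRULUL INVALID (collision), skipped
Fold 3: move[6]->R => DRRRULRL INVALID (collision), skipped
Fold 4: move[0]->R => RRRRULUL VALID
Fold 5: move[2]->U => RRURULUL VALID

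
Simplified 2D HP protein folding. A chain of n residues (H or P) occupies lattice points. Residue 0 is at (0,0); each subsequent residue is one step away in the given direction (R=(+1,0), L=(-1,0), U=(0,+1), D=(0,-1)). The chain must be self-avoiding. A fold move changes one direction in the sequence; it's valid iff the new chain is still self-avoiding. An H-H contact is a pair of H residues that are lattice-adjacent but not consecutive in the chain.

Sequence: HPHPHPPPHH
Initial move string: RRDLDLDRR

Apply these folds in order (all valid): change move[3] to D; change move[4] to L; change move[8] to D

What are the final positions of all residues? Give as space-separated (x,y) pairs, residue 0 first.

Answer: (0,0) (1,0) (2,0) (2,-1) (2,-2) (1,-2) (0,-2) (0,-3) (1,-3) (1,-4)

Derivation:
Initial moves: RRDLDLDRR
Fold: move[3]->D => RRDDDLDRR (positions: [(0, 0), (1, 0), (2, 0), (2, -1), (2, -2), (2, -3), (1, -3), (1, -4), (2, -4), (3, -4)])
Fold: move[4]->L => RRDDLLDRR (positions: [(0, 0), (1, 0), (2, 0), (2, -1), (2, -2), (1, -2), (0, -2), (0, -3), (1, -3), (2, -3)])
Fold: move[8]->D => RRDDLLDRD (positions: [(0, 0), (1, 0), (2, 0), (2, -1), (2, -2), (1, -2), (0, -2), (0, -3), (1, -3), (1, -4)])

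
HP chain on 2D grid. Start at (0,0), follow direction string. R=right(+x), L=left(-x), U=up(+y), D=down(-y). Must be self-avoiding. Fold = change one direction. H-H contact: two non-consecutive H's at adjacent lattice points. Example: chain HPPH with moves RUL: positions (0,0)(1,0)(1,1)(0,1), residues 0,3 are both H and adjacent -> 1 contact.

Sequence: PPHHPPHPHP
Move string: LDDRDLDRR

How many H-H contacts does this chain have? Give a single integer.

Answer: 1

Derivation:
Positions: [(0, 0), (-1, 0), (-1, -1), (-1, -2), (0, -2), (0, -3), (-1, -3), (-1, -4), (0, -4), (1, -4)]
H-H contact: residue 3 @(-1,-2) - residue 6 @(-1, -3)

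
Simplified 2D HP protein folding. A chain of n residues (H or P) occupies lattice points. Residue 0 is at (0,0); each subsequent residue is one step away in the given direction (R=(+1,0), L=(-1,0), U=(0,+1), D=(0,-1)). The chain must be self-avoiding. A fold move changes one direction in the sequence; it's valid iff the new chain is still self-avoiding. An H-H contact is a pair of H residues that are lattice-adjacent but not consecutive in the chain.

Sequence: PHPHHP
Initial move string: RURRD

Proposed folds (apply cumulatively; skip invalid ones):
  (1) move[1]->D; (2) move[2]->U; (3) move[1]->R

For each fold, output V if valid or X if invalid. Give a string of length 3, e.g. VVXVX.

Initial: RURRD -> [(0, 0), (1, 0), (1, 1), (2, 1), (3, 1), (3, 0)]
Fold 1: move[1]->D => RDRRD VALID
Fold 2: move[2]->U => RDURD INVALID (collision), skipped
Fold 3: move[1]->R => RRRRD VALID

Answer: VXV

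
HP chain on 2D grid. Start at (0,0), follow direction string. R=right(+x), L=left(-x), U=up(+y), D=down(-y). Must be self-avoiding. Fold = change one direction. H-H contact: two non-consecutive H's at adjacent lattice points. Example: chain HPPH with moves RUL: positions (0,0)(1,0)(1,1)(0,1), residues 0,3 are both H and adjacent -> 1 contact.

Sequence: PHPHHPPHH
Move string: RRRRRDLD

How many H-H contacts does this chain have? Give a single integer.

Positions: [(0, 0), (1, 0), (2, 0), (3, 0), (4, 0), (5, 0), (5, -1), (4, -1), (4, -2)]
H-H contact: residue 4 @(4,0) - residue 7 @(4, -1)

Answer: 1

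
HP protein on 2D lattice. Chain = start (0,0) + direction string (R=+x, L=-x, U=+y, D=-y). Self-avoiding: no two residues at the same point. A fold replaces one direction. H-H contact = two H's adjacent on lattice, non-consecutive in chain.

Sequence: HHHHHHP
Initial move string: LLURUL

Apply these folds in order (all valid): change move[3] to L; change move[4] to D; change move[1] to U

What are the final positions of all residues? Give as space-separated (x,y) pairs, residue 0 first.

Initial moves: LLURUL
Fold: move[3]->L => LLULUL (positions: [(0, 0), (-1, 0), (-2, 0), (-2, 1), (-3, 1), (-3, 2), (-4, 2)])
Fold: move[4]->D => LLULDL (positions: [(0, 0), (-1, 0), (-2, 0), (-2, 1), (-3, 1), (-3, 0), (-4, 0)])
Fold: move[1]->U => LUULDL (positions: [(0, 0), (-1, 0), (-1, 1), (-1, 2), (-2, 2), (-2, 1), (-3, 1)])

Answer: (0,0) (-1,0) (-1,1) (-1,2) (-2,2) (-2,1) (-3,1)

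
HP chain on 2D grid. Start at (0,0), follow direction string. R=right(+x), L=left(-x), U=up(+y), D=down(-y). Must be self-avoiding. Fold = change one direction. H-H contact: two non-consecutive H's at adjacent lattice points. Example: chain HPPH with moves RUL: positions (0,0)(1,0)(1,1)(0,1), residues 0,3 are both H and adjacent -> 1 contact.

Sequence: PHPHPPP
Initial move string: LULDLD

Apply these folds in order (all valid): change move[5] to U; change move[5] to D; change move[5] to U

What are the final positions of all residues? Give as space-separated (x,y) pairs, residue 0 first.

Initial moves: LULDLD
Fold: move[5]->U => LULDLU (positions: [(0, 0), (-1, 0), (-1, 1), (-2, 1), (-2, 0), (-3, 0), (-3, 1)])
Fold: move[5]->D => LULDLD (positions: [(0, 0), (-1, 0), (-1, 1), (-2, 1), (-2, 0), (-3, 0), (-3, -1)])
Fold: move[5]->U => LULDLU (positions: [(0, 0), (-1, 0), (-1, 1), (-2, 1), (-2, 0), (-3, 0), (-3, 1)])

Answer: (0,0) (-1,0) (-1,1) (-2,1) (-2,0) (-3,0) (-3,1)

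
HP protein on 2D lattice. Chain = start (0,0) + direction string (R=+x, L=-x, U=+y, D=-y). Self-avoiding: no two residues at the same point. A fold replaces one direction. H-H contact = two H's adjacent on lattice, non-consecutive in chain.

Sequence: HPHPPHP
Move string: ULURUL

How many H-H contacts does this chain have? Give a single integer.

Answer: 0

Derivation:
Positions: [(0, 0), (0, 1), (-1, 1), (-1, 2), (0, 2), (0, 3), (-1, 3)]
No H-H contacts found.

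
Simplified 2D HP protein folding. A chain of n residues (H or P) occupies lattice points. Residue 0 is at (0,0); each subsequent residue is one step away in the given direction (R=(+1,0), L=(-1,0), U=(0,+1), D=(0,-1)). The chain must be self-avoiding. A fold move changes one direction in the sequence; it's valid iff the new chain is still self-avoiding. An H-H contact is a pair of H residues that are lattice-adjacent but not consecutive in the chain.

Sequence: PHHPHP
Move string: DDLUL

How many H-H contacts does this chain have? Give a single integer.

Answer: 1

Derivation:
Positions: [(0, 0), (0, -1), (0, -2), (-1, -2), (-1, -1), (-2, -1)]
H-H contact: residue 1 @(0,-1) - residue 4 @(-1, -1)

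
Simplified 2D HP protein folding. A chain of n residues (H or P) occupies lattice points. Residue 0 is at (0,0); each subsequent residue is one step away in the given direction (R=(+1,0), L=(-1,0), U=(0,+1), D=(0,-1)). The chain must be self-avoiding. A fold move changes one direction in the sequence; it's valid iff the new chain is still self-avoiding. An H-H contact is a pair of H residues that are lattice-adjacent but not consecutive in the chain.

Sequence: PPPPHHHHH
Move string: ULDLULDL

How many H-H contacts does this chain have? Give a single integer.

Positions: [(0, 0), (0, 1), (-1, 1), (-1, 0), (-2, 0), (-2, 1), (-3, 1), (-3, 0), (-4, 0)]
H-H contact: residue 4 @(-2,0) - residue 7 @(-3, 0)

Answer: 1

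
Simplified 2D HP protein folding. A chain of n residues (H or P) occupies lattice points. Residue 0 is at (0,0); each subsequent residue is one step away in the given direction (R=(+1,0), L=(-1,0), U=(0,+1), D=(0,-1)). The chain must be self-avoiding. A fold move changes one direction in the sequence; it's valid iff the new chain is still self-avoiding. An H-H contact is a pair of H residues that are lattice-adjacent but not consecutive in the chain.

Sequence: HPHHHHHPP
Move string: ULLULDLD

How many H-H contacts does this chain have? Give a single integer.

Answer: 1

Derivation:
Positions: [(0, 0), (0, 1), (-1, 1), (-2, 1), (-2, 2), (-3, 2), (-3, 1), (-4, 1), (-4, 0)]
H-H contact: residue 3 @(-2,1) - residue 6 @(-3, 1)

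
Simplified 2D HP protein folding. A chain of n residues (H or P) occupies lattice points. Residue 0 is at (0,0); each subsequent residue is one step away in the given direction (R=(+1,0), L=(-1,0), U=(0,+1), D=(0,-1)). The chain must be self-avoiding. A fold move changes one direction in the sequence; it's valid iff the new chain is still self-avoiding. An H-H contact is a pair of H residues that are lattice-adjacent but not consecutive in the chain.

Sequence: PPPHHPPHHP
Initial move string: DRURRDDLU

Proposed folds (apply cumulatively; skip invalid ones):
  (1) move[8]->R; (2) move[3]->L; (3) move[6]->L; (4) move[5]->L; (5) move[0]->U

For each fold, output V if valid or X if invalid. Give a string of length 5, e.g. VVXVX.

Initial: DRURRDDLU -> [(0, 0), (0, -1), (1, -1), (1, 0), (2, 0), (3, 0), (3, -1), (3, -2), (2, -2), (2, -1)]
Fold 1: move[8]->R => DRURRDDLR INVALID (collision), skipped
Fold 2: move[3]->L => DRULRDDLU INVALID (collision), skipped
Fold 3: move[6]->L => DRURRDLLU INVALID (collision), skipped
Fold 4: move[5]->L => DRURRLDLU INVALID (collision), skipped
Fold 5: move[0]->U => URURRDDLU VALID

Answer: XXXXV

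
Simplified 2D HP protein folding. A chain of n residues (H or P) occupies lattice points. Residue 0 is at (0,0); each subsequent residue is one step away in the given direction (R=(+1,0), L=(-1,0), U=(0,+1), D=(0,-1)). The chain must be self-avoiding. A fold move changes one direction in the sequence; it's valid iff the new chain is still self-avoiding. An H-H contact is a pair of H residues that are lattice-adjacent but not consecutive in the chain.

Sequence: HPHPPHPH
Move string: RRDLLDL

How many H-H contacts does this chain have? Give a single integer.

Answer: 1

Derivation:
Positions: [(0, 0), (1, 0), (2, 0), (2, -1), (1, -1), (0, -1), (0, -2), (-1, -2)]
H-H contact: residue 0 @(0,0) - residue 5 @(0, -1)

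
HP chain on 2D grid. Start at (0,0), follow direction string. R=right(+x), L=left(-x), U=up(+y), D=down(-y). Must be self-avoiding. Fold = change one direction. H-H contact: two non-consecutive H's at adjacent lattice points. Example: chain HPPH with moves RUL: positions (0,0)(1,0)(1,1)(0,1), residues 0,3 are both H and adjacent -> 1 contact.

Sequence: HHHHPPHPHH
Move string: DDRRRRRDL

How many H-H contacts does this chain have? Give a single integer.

Positions: [(0, 0), (0, -1), (0, -2), (1, -2), (2, -2), (3, -2), (4, -2), (5, -2), (5, -3), (4, -3)]
H-H contact: residue 6 @(4,-2) - residue 9 @(4, -3)

Answer: 1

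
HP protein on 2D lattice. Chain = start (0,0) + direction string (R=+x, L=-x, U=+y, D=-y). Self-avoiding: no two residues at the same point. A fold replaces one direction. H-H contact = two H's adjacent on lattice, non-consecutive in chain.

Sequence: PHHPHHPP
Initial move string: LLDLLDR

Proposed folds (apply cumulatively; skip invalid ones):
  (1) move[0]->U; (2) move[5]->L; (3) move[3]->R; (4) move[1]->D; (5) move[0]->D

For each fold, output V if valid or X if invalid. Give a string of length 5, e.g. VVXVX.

Initial: LLDLLDR -> [(0, 0), (-1, 0), (-2, 0), (-2, -1), (-3, -1), (-4, -1), (-4, -2), (-3, -2)]
Fold 1: move[0]->U => ULDLLDR VALID
Fold 2: move[5]->L => ULDLLLR INVALID (collision), skipped
Fold 3: move[3]->R => ULDRLDR INVALID (collision), skipped
Fold 4: move[1]->D => UDDLLDR INVALID (collision), skipped
Fold 5: move[0]->D => DLDLLDR VALID

Answer: VXXXV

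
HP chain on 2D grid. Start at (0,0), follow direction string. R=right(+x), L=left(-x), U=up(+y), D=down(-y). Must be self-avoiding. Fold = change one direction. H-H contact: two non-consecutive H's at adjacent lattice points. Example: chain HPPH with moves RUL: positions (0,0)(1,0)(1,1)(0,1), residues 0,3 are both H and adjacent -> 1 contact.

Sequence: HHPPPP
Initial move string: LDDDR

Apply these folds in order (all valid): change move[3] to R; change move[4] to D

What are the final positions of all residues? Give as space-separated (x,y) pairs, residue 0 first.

Answer: (0,0) (-1,0) (-1,-1) (-1,-2) (0,-2) (0,-3)

Derivation:
Initial moves: LDDDR
Fold: move[3]->R => LDDRR (positions: [(0, 0), (-1, 0), (-1, -1), (-1, -2), (0, -2), (1, -2)])
Fold: move[4]->D => LDDRD (positions: [(0, 0), (-1, 0), (-1, -1), (-1, -2), (0, -2), (0, -3)])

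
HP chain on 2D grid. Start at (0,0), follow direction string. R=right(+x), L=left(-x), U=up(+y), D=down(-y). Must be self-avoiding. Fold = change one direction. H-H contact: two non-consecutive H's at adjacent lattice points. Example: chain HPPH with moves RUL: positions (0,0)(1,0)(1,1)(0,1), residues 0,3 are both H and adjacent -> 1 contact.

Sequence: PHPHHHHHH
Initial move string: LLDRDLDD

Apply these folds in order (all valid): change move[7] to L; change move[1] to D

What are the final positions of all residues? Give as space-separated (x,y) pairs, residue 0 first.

Initial moves: LLDRDLDD
Fold: move[7]->L => LLDRDLDL (positions: [(0, 0), (-1, 0), (-2, 0), (-2, -1), (-1, -1), (-1, -2), (-2, -2), (-2, -3), (-3, -3)])
Fold: move[1]->D => LDDRDLDL (positions: [(0, 0), (-1, 0), (-1, -1), (-1, -2), (0, -2), (0, -3), (-1, -3), (-1, -4), (-2, -4)])

Answer: (0,0) (-1,0) (-1,-1) (-1,-2) (0,-2) (0,-3) (-1,-3) (-1,-4) (-2,-4)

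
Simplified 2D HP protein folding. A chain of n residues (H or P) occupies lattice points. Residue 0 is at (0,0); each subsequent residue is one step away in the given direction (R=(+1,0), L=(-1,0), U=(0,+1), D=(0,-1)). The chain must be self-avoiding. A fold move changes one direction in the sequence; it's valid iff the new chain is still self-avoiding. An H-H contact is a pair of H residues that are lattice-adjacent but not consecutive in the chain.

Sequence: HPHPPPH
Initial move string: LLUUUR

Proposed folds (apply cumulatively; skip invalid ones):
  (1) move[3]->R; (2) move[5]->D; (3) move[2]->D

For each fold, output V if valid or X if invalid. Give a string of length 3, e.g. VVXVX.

Initial: LLUUUR -> [(0, 0), (-1, 0), (-2, 0), (-2, 1), (-2, 2), (-2, 3), (-1, 3)]
Fold 1: move[3]->R => LLURUR VALID
Fold 2: move[5]->D => LLURUD INVALID (collision), skipped
Fold 3: move[2]->D => LLDRUR INVALID (collision), skipped

Answer: VXX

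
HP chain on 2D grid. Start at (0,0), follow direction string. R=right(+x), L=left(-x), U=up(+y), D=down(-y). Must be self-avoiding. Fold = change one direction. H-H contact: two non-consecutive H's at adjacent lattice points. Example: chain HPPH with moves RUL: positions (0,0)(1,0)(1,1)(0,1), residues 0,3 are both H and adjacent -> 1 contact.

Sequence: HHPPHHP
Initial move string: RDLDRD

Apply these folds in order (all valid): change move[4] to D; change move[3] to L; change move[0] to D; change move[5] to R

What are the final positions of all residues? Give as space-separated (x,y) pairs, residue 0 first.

Answer: (0,0) (0,-1) (0,-2) (-1,-2) (-2,-2) (-2,-3) (-1,-3)

Derivation:
Initial moves: RDLDRD
Fold: move[4]->D => RDLDDD (positions: [(0, 0), (1, 0), (1, -1), (0, -1), (0, -2), (0, -3), (0, -4)])
Fold: move[3]->L => RDLLDD (positions: [(0, 0), (1, 0), (1, -1), (0, -1), (-1, -1), (-1, -2), (-1, -3)])
Fold: move[0]->D => DDLLDD (positions: [(0, 0), (0, -1), (0, -2), (-1, -2), (-2, -2), (-2, -3), (-2, -4)])
Fold: move[5]->R => DDLLDR (positions: [(0, 0), (0, -1), (0, -2), (-1, -2), (-2, -2), (-2, -3), (-1, -3)])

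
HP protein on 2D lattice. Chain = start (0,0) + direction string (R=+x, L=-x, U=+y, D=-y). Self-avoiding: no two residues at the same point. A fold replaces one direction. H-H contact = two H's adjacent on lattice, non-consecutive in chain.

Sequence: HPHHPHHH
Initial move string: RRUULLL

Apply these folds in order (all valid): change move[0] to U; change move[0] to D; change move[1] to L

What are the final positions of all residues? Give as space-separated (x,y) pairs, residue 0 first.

Answer: (0,0) (0,-1) (-1,-1) (-1,0) (-1,1) (-2,1) (-3,1) (-4,1)

Derivation:
Initial moves: RRUULLL
Fold: move[0]->U => URUULLL (positions: [(0, 0), (0, 1), (1, 1), (1, 2), (1, 3), (0, 3), (-1, 3), (-2, 3)])
Fold: move[0]->D => DRUULLL (positions: [(0, 0), (0, -1), (1, -1), (1, 0), (1, 1), (0, 1), (-1, 1), (-2, 1)])
Fold: move[1]->L => DLUULLL (positions: [(0, 0), (0, -1), (-1, -1), (-1, 0), (-1, 1), (-2, 1), (-3, 1), (-4, 1)])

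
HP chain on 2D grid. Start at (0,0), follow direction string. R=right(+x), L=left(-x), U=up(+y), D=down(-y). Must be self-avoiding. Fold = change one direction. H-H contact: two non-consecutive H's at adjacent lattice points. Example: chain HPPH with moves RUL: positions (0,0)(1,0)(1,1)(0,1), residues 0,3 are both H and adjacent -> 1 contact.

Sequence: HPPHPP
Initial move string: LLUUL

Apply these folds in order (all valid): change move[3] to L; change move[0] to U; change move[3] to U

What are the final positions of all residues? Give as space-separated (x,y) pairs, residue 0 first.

Initial moves: LLUUL
Fold: move[3]->L => LLULL (positions: [(0, 0), (-1, 0), (-2, 0), (-2, 1), (-3, 1), (-4, 1)])
Fold: move[0]->U => ULULL (positions: [(0, 0), (0, 1), (-1, 1), (-1, 2), (-2, 2), (-3, 2)])
Fold: move[3]->U => ULUUL (positions: [(0, 0), (0, 1), (-1, 1), (-1, 2), (-1, 3), (-2, 3)])

Answer: (0,0) (0,1) (-1,1) (-1,2) (-1,3) (-2,3)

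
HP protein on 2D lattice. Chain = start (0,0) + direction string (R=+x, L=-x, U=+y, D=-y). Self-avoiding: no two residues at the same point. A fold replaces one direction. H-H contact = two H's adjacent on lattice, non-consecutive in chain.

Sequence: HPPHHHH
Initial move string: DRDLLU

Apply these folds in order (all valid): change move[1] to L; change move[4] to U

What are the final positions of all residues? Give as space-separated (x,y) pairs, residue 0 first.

Answer: (0,0) (0,-1) (-1,-1) (-1,-2) (-2,-2) (-2,-1) (-2,0)

Derivation:
Initial moves: DRDLLU
Fold: move[1]->L => DLDLLU (positions: [(0, 0), (0, -1), (-1, -1), (-1, -2), (-2, -2), (-3, -2), (-3, -1)])
Fold: move[4]->U => DLDLUU (positions: [(0, 0), (0, -1), (-1, -1), (-1, -2), (-2, -2), (-2, -1), (-2, 0)])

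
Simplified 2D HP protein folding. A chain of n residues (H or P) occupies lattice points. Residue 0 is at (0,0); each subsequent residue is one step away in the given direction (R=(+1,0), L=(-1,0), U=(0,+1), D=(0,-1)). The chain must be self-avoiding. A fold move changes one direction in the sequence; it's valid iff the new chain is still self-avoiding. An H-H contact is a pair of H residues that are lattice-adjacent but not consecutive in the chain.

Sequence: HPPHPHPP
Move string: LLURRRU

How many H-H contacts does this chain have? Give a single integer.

Answer: 1

Derivation:
Positions: [(0, 0), (-1, 0), (-2, 0), (-2, 1), (-1, 1), (0, 1), (1, 1), (1, 2)]
H-H contact: residue 0 @(0,0) - residue 5 @(0, 1)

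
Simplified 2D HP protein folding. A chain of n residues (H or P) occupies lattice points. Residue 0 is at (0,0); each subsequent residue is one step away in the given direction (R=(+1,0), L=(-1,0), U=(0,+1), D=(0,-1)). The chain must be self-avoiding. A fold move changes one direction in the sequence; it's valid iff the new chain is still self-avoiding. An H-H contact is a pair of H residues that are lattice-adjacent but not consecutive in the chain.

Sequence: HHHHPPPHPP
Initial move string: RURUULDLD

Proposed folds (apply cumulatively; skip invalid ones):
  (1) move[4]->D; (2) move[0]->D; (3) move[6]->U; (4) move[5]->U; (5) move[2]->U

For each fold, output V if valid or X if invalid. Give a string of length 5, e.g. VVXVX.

Initial: RURUULDLD -> [(0, 0), (1, 0), (1, 1), (2, 1), (2, 2), (2, 3), (1, 3), (1, 2), (0, 2), (0, 1)]
Fold 1: move[4]->D => RURUDLDLD INVALID (collision), skipped
Fold 2: move[0]->D => DURUULDLD INVALID (collision), skipped
Fold 3: move[6]->U => RURUULULD VALID
Fold 4: move[5]->U => RURUUUULD VALID
Fold 5: move[2]->U => RUUUUUULD VALID

Answer: XXVVV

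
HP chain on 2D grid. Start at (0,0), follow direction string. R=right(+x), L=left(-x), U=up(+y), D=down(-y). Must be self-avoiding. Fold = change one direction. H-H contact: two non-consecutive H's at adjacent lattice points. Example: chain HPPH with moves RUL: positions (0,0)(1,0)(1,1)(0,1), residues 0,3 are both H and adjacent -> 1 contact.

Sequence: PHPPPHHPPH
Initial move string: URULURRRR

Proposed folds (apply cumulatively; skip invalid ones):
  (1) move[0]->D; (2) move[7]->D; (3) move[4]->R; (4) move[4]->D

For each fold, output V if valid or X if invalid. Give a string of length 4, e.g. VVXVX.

Initial: URULURRRR -> [(0, 0), (0, 1), (1, 1), (1, 2), (0, 2), (0, 3), (1, 3), (2, 3), (3, 3), (4, 3)]
Fold 1: move[0]->D => DRULURRRR INVALID (collision), skipped
Fold 2: move[7]->D => URULURRDR VALID
Fold 3: move[4]->R => URULRRRDR INVALID (collision), skipped
Fold 4: move[4]->D => URULDRRDR INVALID (collision), skipped

Answer: XVXX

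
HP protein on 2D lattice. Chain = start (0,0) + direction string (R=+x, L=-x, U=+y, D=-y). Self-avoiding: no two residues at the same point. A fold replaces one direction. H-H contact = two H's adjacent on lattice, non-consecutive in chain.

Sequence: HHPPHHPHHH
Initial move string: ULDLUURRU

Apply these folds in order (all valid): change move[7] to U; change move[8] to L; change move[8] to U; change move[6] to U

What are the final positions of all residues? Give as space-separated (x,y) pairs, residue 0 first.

Initial moves: ULDLUURRU
Fold: move[7]->U => ULDLUURUU (positions: [(0, 0), (0, 1), (-1, 1), (-1, 0), (-2, 0), (-2, 1), (-2, 2), (-1, 2), (-1, 3), (-1, 4)])
Fold: move[8]->L => ULDLUURUL (positions: [(0, 0), (0, 1), (-1, 1), (-1, 0), (-2, 0), (-2, 1), (-2, 2), (-1, 2), (-1, 3), (-2, 3)])
Fold: move[8]->U => ULDLUURUU (positions: [(0, 0), (0, 1), (-1, 1), (-1, 0), (-2, 0), (-2, 1), (-2, 2), (-1, 2), (-1, 3), (-1, 4)])
Fold: move[6]->U => ULDLUUUUU (positions: [(0, 0), (0, 1), (-1, 1), (-1, 0), (-2, 0), (-2, 1), (-2, 2), (-2, 3), (-2, 4), (-2, 5)])

Answer: (0,0) (0,1) (-1,1) (-1,0) (-2,0) (-2,1) (-2,2) (-2,3) (-2,4) (-2,5)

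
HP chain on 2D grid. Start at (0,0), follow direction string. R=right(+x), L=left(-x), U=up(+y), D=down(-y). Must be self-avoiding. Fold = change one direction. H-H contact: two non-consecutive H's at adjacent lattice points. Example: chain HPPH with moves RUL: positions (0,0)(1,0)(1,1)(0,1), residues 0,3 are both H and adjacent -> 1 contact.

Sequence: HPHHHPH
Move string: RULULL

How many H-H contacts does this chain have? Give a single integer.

Positions: [(0, 0), (1, 0), (1, 1), (0, 1), (0, 2), (-1, 2), (-2, 2)]
H-H contact: residue 0 @(0,0) - residue 3 @(0, 1)

Answer: 1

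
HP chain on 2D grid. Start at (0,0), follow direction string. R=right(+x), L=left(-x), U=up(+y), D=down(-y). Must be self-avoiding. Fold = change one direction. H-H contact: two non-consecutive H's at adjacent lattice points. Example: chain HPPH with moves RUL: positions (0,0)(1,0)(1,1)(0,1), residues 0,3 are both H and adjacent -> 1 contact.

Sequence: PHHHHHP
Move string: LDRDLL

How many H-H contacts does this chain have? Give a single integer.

Positions: [(0, 0), (-1, 0), (-1, -1), (0, -1), (0, -2), (-1, -2), (-2, -2)]
H-H contact: residue 2 @(-1,-1) - residue 5 @(-1, -2)

Answer: 1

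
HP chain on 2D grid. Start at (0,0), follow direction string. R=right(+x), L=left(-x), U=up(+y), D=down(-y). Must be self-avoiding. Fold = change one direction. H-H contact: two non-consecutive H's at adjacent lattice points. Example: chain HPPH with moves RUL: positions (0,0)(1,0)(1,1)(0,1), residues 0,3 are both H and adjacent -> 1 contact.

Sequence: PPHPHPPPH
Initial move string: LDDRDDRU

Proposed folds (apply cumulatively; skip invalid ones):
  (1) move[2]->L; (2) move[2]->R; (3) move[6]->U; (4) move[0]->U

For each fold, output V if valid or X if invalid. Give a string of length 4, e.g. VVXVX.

Initial: LDDRDDRU -> [(0, 0), (-1, 0), (-1, -1), (-1, -2), (0, -2), (0, -3), (0, -4), (1, -4), (1, -3)]
Fold 1: move[2]->L => LDLRDDRU INVALID (collision), skipped
Fold 2: move[2]->R => LDRRDDRU VALID
Fold 3: move[6]->U => LDRRDDUU INVALID (collision), skipped
Fold 4: move[0]->U => UDRRDDRU INVALID (collision), skipped

Answer: XVXX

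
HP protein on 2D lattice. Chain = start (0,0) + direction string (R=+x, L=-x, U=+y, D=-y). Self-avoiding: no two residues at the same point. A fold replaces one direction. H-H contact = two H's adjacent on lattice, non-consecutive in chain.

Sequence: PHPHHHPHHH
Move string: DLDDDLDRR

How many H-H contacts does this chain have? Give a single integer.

Positions: [(0, 0), (0, -1), (-1, -1), (-1, -2), (-1, -3), (-1, -4), (-2, -4), (-2, -5), (-1, -5), (0, -5)]
H-H contact: residue 5 @(-1,-4) - residue 8 @(-1, -5)

Answer: 1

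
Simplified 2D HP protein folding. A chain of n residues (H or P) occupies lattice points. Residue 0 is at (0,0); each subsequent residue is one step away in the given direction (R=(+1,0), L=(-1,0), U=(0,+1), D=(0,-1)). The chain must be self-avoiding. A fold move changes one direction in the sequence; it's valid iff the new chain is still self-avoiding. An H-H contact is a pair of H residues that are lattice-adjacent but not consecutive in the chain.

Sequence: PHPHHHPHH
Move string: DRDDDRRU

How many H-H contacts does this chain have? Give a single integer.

Answer: 0

Derivation:
Positions: [(0, 0), (0, -1), (1, -1), (1, -2), (1, -3), (1, -4), (2, -4), (3, -4), (3, -3)]
No H-H contacts found.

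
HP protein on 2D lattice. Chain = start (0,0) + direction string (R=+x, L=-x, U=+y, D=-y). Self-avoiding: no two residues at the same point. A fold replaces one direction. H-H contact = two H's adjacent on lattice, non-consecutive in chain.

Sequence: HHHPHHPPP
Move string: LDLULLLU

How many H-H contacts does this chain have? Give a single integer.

Answer: 1

Derivation:
Positions: [(0, 0), (-1, 0), (-1, -1), (-2, -1), (-2, 0), (-3, 0), (-4, 0), (-5, 0), (-5, 1)]
H-H contact: residue 1 @(-1,0) - residue 4 @(-2, 0)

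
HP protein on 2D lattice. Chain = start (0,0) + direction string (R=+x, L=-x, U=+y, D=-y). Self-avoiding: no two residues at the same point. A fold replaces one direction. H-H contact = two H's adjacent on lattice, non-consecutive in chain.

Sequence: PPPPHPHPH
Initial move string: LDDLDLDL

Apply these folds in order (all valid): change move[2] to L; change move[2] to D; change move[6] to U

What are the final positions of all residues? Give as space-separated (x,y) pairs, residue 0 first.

Initial moves: LDDLDLDL
Fold: move[2]->L => LDLLDLDL (positions: [(0, 0), (-1, 0), (-1, -1), (-2, -1), (-3, -1), (-3, -2), (-4, -2), (-4, -3), (-5, -3)])
Fold: move[2]->D => LDDLDLDL (positions: [(0, 0), (-1, 0), (-1, -1), (-1, -2), (-2, -2), (-2, -3), (-3, -3), (-3, -4), (-4, -4)])
Fold: move[6]->U => LDDLDLUL (positions: [(0, 0), (-1, 0), (-1, -1), (-1, -2), (-2, -2), (-2, -3), (-3, -3), (-3, -2), (-4, -2)])

Answer: (0,0) (-1,0) (-1,-1) (-1,-2) (-2,-2) (-2,-3) (-3,-3) (-3,-2) (-4,-2)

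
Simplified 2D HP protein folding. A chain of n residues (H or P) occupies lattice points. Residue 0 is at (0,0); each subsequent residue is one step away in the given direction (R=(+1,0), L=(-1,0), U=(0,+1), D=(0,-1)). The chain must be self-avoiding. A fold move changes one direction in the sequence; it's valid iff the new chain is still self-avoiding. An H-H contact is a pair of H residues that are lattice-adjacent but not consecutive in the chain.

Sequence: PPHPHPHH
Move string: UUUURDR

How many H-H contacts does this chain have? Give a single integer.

Positions: [(0, 0), (0, 1), (0, 2), (0, 3), (0, 4), (1, 4), (1, 3), (2, 3)]
No H-H contacts found.

Answer: 0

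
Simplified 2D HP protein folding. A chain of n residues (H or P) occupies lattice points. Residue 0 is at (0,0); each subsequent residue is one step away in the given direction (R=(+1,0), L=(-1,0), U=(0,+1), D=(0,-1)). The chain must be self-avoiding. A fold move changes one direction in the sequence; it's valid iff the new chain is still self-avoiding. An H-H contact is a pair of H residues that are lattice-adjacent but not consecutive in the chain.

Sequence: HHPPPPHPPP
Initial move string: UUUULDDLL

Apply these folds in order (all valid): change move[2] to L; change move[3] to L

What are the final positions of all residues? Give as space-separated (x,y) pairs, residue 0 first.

Initial moves: UUUULDDLL
Fold: move[2]->L => UULULDDLL (positions: [(0, 0), (0, 1), (0, 2), (-1, 2), (-1, 3), (-2, 3), (-2, 2), (-2, 1), (-3, 1), (-4, 1)])
Fold: move[3]->L => UULLLDDLL (positions: [(0, 0), (0, 1), (0, 2), (-1, 2), (-2, 2), (-3, 2), (-3, 1), (-3, 0), (-4, 0), (-5, 0)])

Answer: (0,0) (0,1) (0,2) (-1,2) (-2,2) (-3,2) (-3,1) (-3,0) (-4,0) (-5,0)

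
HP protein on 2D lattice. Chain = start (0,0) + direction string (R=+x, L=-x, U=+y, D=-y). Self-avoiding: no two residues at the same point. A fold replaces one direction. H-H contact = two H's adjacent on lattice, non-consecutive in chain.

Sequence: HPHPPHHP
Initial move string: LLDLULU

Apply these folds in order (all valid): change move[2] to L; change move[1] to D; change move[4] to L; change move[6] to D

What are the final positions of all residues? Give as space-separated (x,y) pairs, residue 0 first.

Initial moves: LLDLULU
Fold: move[2]->L => LLLLULU (positions: [(0, 0), (-1, 0), (-2, 0), (-3, 0), (-4, 0), (-4, 1), (-5, 1), (-5, 2)])
Fold: move[1]->D => LDLLULU (positions: [(0, 0), (-1, 0), (-1, -1), (-2, -1), (-3, -1), (-3, 0), (-4, 0), (-4, 1)])
Fold: move[4]->L => LDLLLLU (positions: [(0, 0), (-1, 0), (-1, -1), (-2, -1), (-3, -1), (-4, -1), (-5, -1), (-5, 0)])
Fold: move[6]->D => LDLLLLD (positions: [(0, 0), (-1, 0), (-1, -1), (-2, -1), (-3, -1), (-4, -1), (-5, -1), (-5, -2)])

Answer: (0,0) (-1,0) (-1,-1) (-2,-1) (-3,-1) (-4,-1) (-5,-1) (-5,-2)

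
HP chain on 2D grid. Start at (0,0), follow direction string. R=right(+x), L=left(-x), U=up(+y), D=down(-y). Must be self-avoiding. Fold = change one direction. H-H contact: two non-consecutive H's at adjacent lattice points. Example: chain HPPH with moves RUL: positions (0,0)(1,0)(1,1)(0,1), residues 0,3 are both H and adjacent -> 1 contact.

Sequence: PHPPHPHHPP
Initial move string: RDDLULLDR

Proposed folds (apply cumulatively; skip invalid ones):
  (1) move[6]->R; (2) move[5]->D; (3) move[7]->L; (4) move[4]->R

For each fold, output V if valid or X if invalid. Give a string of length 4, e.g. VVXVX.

Answer: XXXX

Derivation:
Initial: RDDLULLDR -> [(0, 0), (1, 0), (1, -1), (1, -2), (0, -2), (0, -1), (-1, -1), (-2, -1), (-2, -2), (-1, -2)]
Fold 1: move[6]->R => RDDLULRDR INVALID (collision), skipped
Fold 2: move[5]->D => RDDLUDLDR INVALID (collision), skipped
Fold 3: move[7]->L => RDDLULLLR INVALID (collision), skipped
Fold 4: move[4]->R => RDDLRLLDR INVALID (collision), skipped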